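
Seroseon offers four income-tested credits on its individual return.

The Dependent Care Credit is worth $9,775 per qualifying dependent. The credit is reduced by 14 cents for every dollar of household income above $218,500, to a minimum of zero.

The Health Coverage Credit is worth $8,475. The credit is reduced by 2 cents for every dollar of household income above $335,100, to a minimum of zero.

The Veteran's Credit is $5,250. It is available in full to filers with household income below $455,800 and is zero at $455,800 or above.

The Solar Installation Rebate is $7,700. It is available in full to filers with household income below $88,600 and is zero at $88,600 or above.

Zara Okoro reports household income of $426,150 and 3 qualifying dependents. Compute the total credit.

$12,158

Dependent Care Credit: base = 3 × $9,775 = $29,325. 14% of the $207,650 excess over $218,500 is $29,071; credit = $29,325 − $29,071 = $254.
Health Coverage Credit: 2% of the $91,050 excess over $335,100 is $1,821; credit = $8,475 − $1,821 = $6,654.
Veteran's Credit: $426,150 is below the $455,800 cutoff, so the full $5,250 applies.
Solar Installation Rebate: $426,150 meets or exceeds the $88,600 cutoff, so the credit is $0.
Total: $254 + $6,654 + $5,250 + $0 = $12,158.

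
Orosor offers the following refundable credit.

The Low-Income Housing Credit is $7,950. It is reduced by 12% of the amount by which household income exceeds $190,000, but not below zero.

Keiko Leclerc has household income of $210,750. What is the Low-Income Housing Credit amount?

Low-Income Housing Credit: 12% of the $20,750 excess over $190,000 is $2,490; credit = $7,950 − $2,490 = $5,460.

$5,460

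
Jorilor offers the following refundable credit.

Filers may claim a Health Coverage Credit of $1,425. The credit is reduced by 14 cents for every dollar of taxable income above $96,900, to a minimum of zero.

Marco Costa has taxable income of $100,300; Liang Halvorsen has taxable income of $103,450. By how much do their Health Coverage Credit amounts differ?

Marco ($100,300): Health Coverage Credit: 14% of the $3,400 excess over $96,900 is $476; credit = $1,425 − $476 = $949.
Liang ($103,450): Health Coverage Credit: 14% of the $6,550 excess over $96,900 is $917; credit = $1,425 − $917 = $508.
Difference: |$949 − $508| = $441.

$441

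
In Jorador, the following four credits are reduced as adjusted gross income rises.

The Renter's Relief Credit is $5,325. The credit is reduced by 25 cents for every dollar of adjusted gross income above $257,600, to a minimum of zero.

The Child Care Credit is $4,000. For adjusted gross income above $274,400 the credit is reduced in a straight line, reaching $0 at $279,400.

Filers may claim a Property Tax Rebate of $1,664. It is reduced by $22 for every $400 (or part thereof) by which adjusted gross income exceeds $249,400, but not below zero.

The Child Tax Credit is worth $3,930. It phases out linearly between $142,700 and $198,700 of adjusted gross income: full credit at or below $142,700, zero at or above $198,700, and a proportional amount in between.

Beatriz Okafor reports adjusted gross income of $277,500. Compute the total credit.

$1,972

Renter's Relief Credit: 25% of the $19,900 excess over $257,600 is $4,975; credit = $5,325 − $4,975 = $350.
Child Care Credit: $277,500 is $3,100 into a $5,000 phase-out range, leaving 1,900/5,000 of the credit: $4,000 × 1,900/5,000 = $1,520.
Property Tax Rebate: income exceeds $249,400 by $28,100, which is 71 full-or-partial $400 increments; reduction = 71 × $22 = $1,562, leaving $102.
Child Tax Credit: $277,500 is at or above $198,700, so the credit is $0.
Total: $350 + $1,520 + $102 + $0 = $1,972.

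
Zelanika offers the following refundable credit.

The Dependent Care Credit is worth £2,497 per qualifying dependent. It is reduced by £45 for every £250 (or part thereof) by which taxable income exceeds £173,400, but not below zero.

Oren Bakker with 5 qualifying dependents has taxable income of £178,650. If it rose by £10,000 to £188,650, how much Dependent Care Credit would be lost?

At £178,650 — base = 5 × £2,497 = £12,485. income exceeds £173,400 by £5,250, which is 21 full-or-partial £250 increments; reduction = 21 × £45 = £945, leaving £11,540.
At £188,650 — base = 5 × £2,497 = £12,485. income exceeds £173,400 by £15,250, which is 61 full-or-partial £250 increments; reduction = 61 × £45 = £2,745, leaving £9,740.
Lost: £11,540 − £9,740 = £1,800.

£1,800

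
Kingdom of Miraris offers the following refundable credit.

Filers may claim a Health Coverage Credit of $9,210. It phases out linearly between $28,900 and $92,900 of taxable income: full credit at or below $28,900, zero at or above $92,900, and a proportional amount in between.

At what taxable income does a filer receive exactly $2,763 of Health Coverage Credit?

$73,700

$2,763 is 2,763/9,210 of the full $9,210, so 6,447/9,210 of the $64,000 range has been used: income = $28,900 + $64,000 × 6,447/9,210 = $73,700.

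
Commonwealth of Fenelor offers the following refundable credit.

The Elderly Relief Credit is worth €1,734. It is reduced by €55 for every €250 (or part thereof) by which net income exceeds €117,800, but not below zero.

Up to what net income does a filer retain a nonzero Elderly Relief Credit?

After 31 increments the reduction is 31 × €55 = €1,705, leaving €29; one more increment wipes it out. Increment 31 ends at excess 31 × €250 = €7,750, so the highest qualifying income is €117,800 + €7,750 = €125,550.

€125,550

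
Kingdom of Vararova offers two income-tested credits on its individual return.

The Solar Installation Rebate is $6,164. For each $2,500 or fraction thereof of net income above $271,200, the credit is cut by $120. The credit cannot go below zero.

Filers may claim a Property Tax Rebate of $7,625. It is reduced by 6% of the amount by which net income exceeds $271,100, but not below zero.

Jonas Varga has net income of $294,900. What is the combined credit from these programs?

$11,161

Solar Installation Rebate: income exceeds $271,200 by $23,700, which is 10 full-or-partial $2,500 increments; reduction = 10 × $120 = $1,200, leaving $4,964.
Property Tax Rebate: 6% of the $23,800 excess over $271,100 is $1,428; credit = $7,625 − $1,428 = $6,197.
Total: $4,964 + $6,197 = $11,161.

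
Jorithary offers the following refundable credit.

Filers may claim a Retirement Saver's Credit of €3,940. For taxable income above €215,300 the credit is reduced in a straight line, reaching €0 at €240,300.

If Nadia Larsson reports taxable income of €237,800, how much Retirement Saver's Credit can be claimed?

€394

Retirement Saver's Credit: €237,800 is €22,500 into a €25,000 phase-out range, leaving 2,500/25,000 of the credit: €3,940 × 2,500/25,000 = €394.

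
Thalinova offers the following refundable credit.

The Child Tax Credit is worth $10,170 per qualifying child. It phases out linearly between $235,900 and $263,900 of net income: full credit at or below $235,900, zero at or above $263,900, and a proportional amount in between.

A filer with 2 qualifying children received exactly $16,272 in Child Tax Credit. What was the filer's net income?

Full credit = 2 × $10,170 = $20,340.
$16,272 is 16,272/20,340 of the full $20,340, so 4,068/20,340 of the $28,000 range has been used: income = $235,900 + $28,000 × 4,068/20,340 = $241,500.

$241,500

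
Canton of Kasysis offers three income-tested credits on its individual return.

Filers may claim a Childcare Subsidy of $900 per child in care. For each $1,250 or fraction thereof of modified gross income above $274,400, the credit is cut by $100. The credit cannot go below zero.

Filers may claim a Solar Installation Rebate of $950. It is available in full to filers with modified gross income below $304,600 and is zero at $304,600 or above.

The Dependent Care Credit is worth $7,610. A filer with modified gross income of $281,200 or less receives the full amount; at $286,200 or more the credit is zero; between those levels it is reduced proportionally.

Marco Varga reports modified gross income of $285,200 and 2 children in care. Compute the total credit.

Childcare Subsidy: base = 2 × $900 = $1,800. income exceeds $274,400 by $10,800, which is 9 full-or-partial $1,250 increments; reduction = 9 × $100 = $900, leaving $900.
Solar Installation Rebate: $285,200 is below the $304,600 cutoff, so the full $950 applies.
Dependent Care Credit: $285,200 is $4,000 into a $5,000 phase-out range, leaving 1,000/5,000 of the credit: $7,610 × 1,000/5,000 = $1,522.
Total: $900 + $950 + $1,522 = $3,372.

$3,372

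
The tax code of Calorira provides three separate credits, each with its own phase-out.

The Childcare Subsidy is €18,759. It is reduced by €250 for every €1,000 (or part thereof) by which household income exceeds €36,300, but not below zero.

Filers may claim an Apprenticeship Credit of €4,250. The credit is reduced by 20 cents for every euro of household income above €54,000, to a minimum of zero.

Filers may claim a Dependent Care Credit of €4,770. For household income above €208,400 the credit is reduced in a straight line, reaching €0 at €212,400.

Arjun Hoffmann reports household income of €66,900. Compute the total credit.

Childcare Subsidy: income exceeds €36,300 by €30,600, which is 31 full-or-partial €1,000 increments; reduction = 31 × €250 = €7,750, leaving €11,009.
Apprenticeship Credit: 20% of the €12,900 excess over €54,000 is €2,580; credit = €4,250 − €2,580 = €1,670.
Dependent Care Credit: €66,900 is at or below the €208,400 threshold, so the full €4,770 applies.
Total: €11,009 + €1,670 + €4,770 = €17,449.

€17,449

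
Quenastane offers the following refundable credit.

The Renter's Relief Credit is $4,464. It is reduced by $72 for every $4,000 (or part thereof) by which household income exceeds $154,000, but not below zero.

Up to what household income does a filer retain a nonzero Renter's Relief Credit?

After 61 increments the reduction is 61 × $72 = $4,392, leaving $72; one more increment wipes it out. Increment 61 ends at excess 61 × $4,000 = $244,000, so the highest qualifying income is $154,000 + $244,000 = $398,000.

$398,000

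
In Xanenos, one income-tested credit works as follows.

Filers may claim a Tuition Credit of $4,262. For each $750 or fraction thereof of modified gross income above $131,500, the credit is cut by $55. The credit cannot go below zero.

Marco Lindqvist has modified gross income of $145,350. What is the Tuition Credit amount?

$3,217

Tuition Credit: income exceeds $131,500 by $13,850, which is 19 full-or-partial $750 increments; reduction = 19 × $55 = $1,045, leaving $3,217.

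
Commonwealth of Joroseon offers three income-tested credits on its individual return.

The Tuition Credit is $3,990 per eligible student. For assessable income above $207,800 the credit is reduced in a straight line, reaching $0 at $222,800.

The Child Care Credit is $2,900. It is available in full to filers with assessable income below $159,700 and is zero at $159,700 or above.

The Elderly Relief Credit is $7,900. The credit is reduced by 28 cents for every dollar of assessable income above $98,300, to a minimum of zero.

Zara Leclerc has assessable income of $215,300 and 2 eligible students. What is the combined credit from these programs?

Tuition Credit: base = 2 × $3,990 = $7,980. $215,300 is $7,500 into a $15,000 phase-out range, leaving 7,500/15,000 of the credit: $7,980 × 7,500/15,000 = $3,990.
Child Care Credit: $215,300 meets or exceeds the $159,700 cutoff, so the credit is $0.
Elderly Relief Credit: 28% of the $117,000 excess over $98,300 is $32,760 ≥ base, so the credit is $0.
Total: $3,990 + $0 + $0 = $3,990.

$3,990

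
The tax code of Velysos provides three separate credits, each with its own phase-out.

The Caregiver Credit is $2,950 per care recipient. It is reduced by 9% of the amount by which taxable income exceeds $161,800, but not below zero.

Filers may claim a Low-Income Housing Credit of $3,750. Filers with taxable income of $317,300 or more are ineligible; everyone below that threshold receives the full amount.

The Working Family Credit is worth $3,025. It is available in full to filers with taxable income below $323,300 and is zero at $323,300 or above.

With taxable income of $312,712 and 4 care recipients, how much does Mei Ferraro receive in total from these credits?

$6,775

Caregiver Credit: base = 4 × $2,950 = $11,800. 9% of the $150,912 excess over $161,800 is $13,582.08 ≥ base, so the credit is $0.
Low-Income Housing Credit: $312,712 is below the $317,300 cutoff, so the full $3,750 applies.
Working Family Credit: $312,712 is below the $323,300 cutoff, so the full $3,025 applies.
Total: $0 + $3,750 + $3,025 = $6,775.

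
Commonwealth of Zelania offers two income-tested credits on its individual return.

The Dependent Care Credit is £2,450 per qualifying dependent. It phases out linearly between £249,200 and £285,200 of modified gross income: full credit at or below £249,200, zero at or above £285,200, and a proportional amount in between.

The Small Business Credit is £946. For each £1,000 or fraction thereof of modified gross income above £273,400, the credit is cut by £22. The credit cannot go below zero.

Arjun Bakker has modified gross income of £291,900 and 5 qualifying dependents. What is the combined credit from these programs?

£528

Dependent Care Credit: base = 5 × £2,450 = £12,250. £291,900 is at or above £285,200, so the credit is £0.
Small Business Credit: income exceeds £273,400 by £18,500, which is 19 full-or-partial £1,000 increments; reduction = 19 × £22 = £418, leaving £528.
Total: £0 + £528 = £528.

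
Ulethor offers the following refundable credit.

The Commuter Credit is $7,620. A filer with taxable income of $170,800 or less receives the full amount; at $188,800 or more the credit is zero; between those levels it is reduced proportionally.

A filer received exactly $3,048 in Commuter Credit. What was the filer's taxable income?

$181,600

$3,048 is 3,048/7,620 of the full $7,620, so 4,572/7,620 of the $18,000 range has been used: income = $170,800 + $18,000 × 4,572/7,620 = $181,600.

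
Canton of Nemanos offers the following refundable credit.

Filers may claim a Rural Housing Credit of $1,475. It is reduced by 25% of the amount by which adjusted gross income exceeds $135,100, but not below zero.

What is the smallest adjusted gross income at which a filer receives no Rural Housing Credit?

The credit falls by 25% of each dollar above $135,100, so it reaches zero when the excess is $1,475 / 25% = $5,900: income = $135,100 + $5,900 = $141,000.

$141,000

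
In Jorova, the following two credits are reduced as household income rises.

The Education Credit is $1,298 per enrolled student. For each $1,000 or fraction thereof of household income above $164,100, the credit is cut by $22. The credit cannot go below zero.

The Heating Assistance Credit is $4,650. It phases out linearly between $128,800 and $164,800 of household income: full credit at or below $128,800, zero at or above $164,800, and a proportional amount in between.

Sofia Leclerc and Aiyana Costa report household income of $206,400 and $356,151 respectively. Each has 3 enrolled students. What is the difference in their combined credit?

Sofia ($206,400): Education Credit: base = 3 × $1,298 = $3,894. income exceeds $164,100 by $42,300, which is 43 full-or-partial $1,000 increments; reduction = 43 × $22 = $946, leaving $2,948. Heating Assistance Credit: $206,400 is at or above $164,800, so the credit is $0. total $2,948 + $0 = $2,948
Aiyana ($356,151): Education Credit: base = 3 × $1,298 = $3,894. income exceeds $164,100 by $192,051 → 193 increments × $22 = $4,246 ≥ base, so the credit is $0. Heating Assistance Credit: $356,151 is at or above $164,800, so the credit is $0. total $0 + $0 = $0
Difference: |$2,948 − $0| = $2,948.

$2,948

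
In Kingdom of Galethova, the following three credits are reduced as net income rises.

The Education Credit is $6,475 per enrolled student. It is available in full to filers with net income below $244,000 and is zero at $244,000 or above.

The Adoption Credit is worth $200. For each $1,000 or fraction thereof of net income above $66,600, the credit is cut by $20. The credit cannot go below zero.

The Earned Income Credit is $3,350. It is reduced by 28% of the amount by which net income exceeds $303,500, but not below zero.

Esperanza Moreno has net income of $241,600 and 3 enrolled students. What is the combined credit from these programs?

Education Credit: base = 3 × $6,475 = $19,425. $241,600 is below the $244,000 cutoff, so the full $19,425 applies.
Adoption Credit: income exceeds $66,600 by $175,000 → 175 increments × $20 = $3,500 ≥ base, so the credit is $0.
Earned Income Credit: $241,600 is at or below the $303,500 threshold, so the full $3,350 applies.
Total: $19,425 + $0 + $3,350 = $22,775.

$22,775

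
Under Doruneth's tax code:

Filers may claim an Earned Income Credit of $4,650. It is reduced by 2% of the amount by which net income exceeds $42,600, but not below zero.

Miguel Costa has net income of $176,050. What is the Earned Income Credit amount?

Earned Income Credit: 2% of the $133,450 excess over $42,600 is $2,669; credit = $4,650 − $2,669 = $1,981.

$1,981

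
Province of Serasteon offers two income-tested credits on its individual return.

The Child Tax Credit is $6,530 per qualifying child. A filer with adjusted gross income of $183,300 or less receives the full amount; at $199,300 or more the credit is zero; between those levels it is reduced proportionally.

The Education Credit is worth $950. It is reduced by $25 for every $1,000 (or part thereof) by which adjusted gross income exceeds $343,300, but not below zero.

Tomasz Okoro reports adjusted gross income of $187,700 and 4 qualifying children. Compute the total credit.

$19,887

Child Tax Credit: base = 4 × $6,530 = $26,120. $187,700 is $4,400 into a $16,000 phase-out range, leaving 11,600/16,000 of the credit: $26,120 × 11,600/16,000 = $18,937.
Education Credit: $187,700 is at or below the $343,300 threshold, so the full $950 applies.
Total: $18,937 + $950 = $19,887.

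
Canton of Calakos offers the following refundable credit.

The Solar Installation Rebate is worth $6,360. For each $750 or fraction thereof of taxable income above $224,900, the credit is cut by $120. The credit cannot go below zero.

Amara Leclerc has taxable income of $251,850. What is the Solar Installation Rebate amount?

Solar Installation Rebate: income exceeds $224,900 by $26,950, which is 36 full-or-partial $750 increments; reduction = 36 × $120 = $4,320, leaving $2,040.

$2,040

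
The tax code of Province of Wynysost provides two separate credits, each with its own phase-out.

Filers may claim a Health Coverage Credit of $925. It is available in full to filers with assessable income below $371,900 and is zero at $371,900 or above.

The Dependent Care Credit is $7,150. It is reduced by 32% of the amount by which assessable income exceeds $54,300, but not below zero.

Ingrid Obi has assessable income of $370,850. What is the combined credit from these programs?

$925

Health Coverage Credit: $370,850 is below the $371,900 cutoff, so the full $925 applies.
Dependent Care Credit: 32% of the $316,550 excess over $54,300 is $101,296 ≥ base, so the credit is $0.
Total: $925 + $0 = $925.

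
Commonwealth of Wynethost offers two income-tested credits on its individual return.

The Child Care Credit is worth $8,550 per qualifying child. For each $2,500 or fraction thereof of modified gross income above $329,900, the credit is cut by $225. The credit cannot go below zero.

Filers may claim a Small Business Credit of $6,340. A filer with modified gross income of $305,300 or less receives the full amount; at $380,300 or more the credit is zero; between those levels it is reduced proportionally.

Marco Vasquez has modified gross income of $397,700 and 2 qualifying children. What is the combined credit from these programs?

$10,800

Child Care Credit: base = 2 × $8,550 = $17,100. income exceeds $329,900 by $67,800, which is 28 full-or-partial $2,500 increments; reduction = 28 × $225 = $6,300, leaving $10,800.
Small Business Credit: $397,700 is at or above $380,300, so the credit is $0.
Total: $10,800 + $0 = $10,800.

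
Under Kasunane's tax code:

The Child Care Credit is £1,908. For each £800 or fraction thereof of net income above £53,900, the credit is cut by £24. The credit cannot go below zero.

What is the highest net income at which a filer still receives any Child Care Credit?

£117,100

After 79 increments the reduction is 79 × £24 = £1,896, leaving £12; one more increment wipes it out. Increment 79 ends at excess 79 × £800 = £63,200, so the highest qualifying income is £53,900 + £63,200 = £117,100.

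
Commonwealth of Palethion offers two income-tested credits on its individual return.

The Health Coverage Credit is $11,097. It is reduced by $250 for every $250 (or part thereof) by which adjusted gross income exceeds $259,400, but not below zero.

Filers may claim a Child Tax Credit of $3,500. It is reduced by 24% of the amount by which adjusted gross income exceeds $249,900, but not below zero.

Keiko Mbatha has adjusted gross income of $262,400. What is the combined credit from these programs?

$8,597

Health Coverage Credit: income exceeds $259,400 by $3,000, which is 12 full-or-partial $250 increments; reduction = 12 × $250 = $3,000, leaving $8,097.
Child Tax Credit: 24% of the $12,500 excess over $249,900 is $3,000; credit = $3,500 − $3,000 = $500.
Total: $8,097 + $500 = $8,597.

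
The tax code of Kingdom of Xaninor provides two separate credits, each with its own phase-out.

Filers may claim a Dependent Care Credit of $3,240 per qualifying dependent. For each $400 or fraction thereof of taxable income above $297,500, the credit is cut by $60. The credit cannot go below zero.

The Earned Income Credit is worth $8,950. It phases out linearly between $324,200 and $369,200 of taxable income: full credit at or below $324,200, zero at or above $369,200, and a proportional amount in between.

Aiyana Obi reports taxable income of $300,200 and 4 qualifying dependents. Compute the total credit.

Dependent Care Credit: base = 4 × $3,240 = $12,960. income exceeds $297,500 by $2,700, which is 7 full-or-partial $400 increments; reduction = 7 × $60 = $420, leaving $12,540.
Earned Income Credit: $300,200 is at or below the $324,200 threshold, so the full $8,950 applies.
Total: $12,540 + $8,950 = $21,490.

$21,490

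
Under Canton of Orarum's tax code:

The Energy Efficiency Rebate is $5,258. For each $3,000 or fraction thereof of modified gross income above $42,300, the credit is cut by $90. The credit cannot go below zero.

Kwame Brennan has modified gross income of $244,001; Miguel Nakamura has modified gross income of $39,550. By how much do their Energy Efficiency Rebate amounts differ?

Kwame ($244,001): Energy Efficiency Rebate: income exceeds $42,300 by $201,701 → 68 increments × $90 = $6,120 ≥ base, so the credit is $0.
Miguel ($39,550): Energy Efficiency Rebate: $39,550 is at or below the $42,300 threshold, so the full $5,258 applies.
Difference: |$0 − $5,258| = $5,258.

$5,258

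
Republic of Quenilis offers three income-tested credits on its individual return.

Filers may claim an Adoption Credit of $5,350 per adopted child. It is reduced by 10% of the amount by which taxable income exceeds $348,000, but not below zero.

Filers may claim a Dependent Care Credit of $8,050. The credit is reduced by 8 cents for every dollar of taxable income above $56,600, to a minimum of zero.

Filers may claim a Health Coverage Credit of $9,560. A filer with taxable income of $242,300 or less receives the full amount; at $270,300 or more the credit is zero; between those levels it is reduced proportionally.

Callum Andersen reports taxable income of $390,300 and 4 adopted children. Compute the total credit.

Adoption Credit: base = 4 × $5,350 = $21,400. 10% of the $42,300 excess over $348,000 is $4,230; credit = $21,400 − $4,230 = $17,170.
Dependent Care Credit: 8% of the $333,700 excess over $56,600 is $26,696 ≥ base, so the credit is $0.
Health Coverage Credit: $390,300 is at or above $270,300, so the credit is $0.
Total: $17,170 + $0 + $0 = $17,170.

$17,170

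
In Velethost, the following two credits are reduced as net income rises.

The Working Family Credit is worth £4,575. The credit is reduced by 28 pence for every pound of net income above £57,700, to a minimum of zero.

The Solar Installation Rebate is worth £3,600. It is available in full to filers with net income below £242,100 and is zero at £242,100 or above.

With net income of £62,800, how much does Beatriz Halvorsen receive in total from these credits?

Working Family Credit: 28% of the £5,100 excess over £57,700 is £1,428; credit = £4,575 − £1,428 = £3,147.
Solar Installation Rebate: £62,800 is below the £242,100 cutoff, so the full £3,600 applies.
Total: £3,147 + £3,600 = £6,747.

£6,747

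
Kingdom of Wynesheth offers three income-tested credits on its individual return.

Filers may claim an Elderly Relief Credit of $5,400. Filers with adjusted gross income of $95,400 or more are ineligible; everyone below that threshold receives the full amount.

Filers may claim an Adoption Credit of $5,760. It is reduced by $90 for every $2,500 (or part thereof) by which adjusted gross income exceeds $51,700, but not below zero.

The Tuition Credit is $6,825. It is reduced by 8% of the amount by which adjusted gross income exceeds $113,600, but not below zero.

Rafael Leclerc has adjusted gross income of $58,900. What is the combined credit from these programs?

Elderly Relief Credit: $58,900 is below the $95,400 cutoff, so the full $5,400 applies.
Adoption Credit: income exceeds $51,700 by $7,200, which is 3 full-or-partial $2,500 increments; reduction = 3 × $90 = $270, leaving $5,490.
Tuition Credit: $58,900 is at or below the $113,600 threshold, so the full $6,825 applies.
Total: $5,400 + $5,490 + $6,825 = $17,715.

$17,715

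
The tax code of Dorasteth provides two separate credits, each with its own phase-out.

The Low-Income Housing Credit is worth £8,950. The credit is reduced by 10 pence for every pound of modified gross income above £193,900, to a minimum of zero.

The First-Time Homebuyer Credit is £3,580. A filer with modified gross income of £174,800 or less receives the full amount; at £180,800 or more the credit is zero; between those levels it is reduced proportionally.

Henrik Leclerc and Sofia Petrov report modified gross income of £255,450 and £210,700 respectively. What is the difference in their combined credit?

£4,475

Henrik (£255,450): Low-Income Housing Credit: 10% of the £61,550 excess over £193,900 is £6,155; credit = £8,950 − £6,155 = £2,795. First-Time Homebuyer Credit: £255,450 is at or above £180,800, so the credit is £0. total £2,795 + £0 = £2,795
Sofia (£210,700): Low-Income Housing Credit: 10% of the £16,800 excess over £193,900 is £1,680; credit = £8,950 − £1,680 = £7,270. First-Time Homebuyer Credit: £210,700 is at or above £180,800, so the credit is £0. total £7,270 + £0 = £7,270
Difference: |£2,795 − £7,270| = £4,475.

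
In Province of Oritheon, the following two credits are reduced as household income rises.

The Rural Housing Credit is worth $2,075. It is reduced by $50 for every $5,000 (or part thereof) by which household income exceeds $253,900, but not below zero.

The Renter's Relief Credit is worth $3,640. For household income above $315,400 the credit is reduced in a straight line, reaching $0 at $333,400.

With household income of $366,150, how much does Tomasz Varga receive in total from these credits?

$925

Rural Housing Credit: income exceeds $253,900 by $112,250, which is 23 full-or-partial $5,000 increments; reduction = 23 × $50 = $1,150, leaving $925.
Renter's Relief Credit: $366,150 is at or above $333,400, so the credit is $0.
Total: $925 + $0 = $925.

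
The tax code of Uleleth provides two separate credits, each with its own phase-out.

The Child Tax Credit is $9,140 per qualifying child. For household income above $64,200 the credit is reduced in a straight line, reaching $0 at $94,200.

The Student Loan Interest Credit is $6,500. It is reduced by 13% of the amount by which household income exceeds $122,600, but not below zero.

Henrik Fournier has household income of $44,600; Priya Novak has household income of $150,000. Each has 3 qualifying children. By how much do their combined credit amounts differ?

$30,982

Henrik ($44,600): Child Tax Credit: base = 3 × $9,140 = $27,420. $44,600 is at or below the $64,200 threshold, so the full $27,420 applies. Student Loan Interest Credit: $44,600 is at or below the $122,600 threshold, so the full $6,500 applies. total $27,420 + $6,500 = $33,920
Priya ($150,000): Child Tax Credit: base = 3 × $9,140 = $27,420. $150,000 is at or above $94,200, so the credit is $0. Student Loan Interest Credit: 13% of the $27,400 excess over $122,600 is $3,562; credit = $6,500 − $3,562 = $2,938. total $0 + $2,938 = $2,938
Difference: |$33,920 − $2,938| = $30,982.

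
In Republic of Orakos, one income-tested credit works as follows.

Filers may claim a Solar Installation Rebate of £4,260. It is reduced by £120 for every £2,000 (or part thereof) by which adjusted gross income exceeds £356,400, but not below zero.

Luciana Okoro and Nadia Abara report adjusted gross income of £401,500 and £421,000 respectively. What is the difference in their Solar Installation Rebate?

Luciana (£401,500): Solar Installation Rebate: income exceeds £356,400 by £45,100, which is 23 full-or-partial £2,000 increments; reduction = 23 × £120 = £2,760, leaving £1,500.
Nadia (£421,000): Solar Installation Rebate: income exceeds £356,400 by £64,600, which is 33 full-or-partial £2,000 increments; reduction = 33 × £120 = £3,960, leaving £300.
Difference: |£1,500 − £300| = £1,200.

£1,200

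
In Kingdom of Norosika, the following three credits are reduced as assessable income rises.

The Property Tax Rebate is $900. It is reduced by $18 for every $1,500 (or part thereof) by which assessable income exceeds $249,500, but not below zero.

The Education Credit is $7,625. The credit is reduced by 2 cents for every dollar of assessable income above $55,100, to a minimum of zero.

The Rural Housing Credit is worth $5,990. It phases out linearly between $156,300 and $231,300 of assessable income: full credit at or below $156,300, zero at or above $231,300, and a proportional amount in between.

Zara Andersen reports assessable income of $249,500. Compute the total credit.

Property Tax Rebate: $249,500 is at or below the $249,500 threshold, so the full $900 applies.
Education Credit: 2% of the $194,400 excess over $55,100 is $3,888; credit = $7,625 − $3,888 = $3,737.
Rural Housing Credit: $249,500 is at or above $231,300, so the credit is $0.
Total: $900 + $3,737 + $0 = $4,637.

$4,637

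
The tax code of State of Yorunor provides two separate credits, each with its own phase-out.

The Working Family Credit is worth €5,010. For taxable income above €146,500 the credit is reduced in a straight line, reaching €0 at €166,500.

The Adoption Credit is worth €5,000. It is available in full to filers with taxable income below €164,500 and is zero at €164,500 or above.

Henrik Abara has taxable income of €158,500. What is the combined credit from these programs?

Working Family Credit: €158,500 is €12,000 into a €20,000 phase-out range, leaving 8,000/20,000 of the credit: €5,010 × 8,000/20,000 = €2,004.
Adoption Credit: €158,500 is below the €164,500 cutoff, so the full €5,000 applies.
Total: €2,004 + €5,000 = €7,004.

€7,004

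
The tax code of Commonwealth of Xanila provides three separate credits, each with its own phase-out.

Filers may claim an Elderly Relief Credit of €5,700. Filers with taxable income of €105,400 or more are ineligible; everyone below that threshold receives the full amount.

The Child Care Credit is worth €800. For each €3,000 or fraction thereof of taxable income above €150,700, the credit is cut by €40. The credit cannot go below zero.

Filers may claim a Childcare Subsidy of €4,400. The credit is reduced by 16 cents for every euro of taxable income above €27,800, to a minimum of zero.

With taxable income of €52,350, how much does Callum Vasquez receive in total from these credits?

Elderly Relief Credit: €52,350 is below the €105,400 cutoff, so the full €5,700 applies.
Child Care Credit: €52,350 is at or below the €150,700 threshold, so the full €800 applies.
Childcare Subsidy: 16% of the €24,550 excess over €27,800 is €3,928; credit = €4,400 − €3,928 = €472.
Total: €5,700 + €800 + €472 = €6,972.

€6,972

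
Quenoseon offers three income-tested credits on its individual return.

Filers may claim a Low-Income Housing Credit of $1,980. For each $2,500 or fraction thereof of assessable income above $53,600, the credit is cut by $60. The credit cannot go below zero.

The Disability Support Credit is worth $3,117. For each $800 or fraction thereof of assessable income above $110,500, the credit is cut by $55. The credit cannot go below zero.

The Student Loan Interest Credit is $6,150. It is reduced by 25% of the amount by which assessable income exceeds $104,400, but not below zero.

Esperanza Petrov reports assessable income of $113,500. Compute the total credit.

$7,312

Low-Income Housing Credit: income exceeds $53,600 by $59,900, which is 24 full-or-partial $2,500 increments; reduction = 24 × $60 = $1,440, leaving $540.
Disability Support Credit: income exceeds $110,500 by $3,000, which is 4 full-or-partial $800 increments; reduction = 4 × $55 = $220, leaving $2,897.
Student Loan Interest Credit: 25% of the $9,100 excess over $104,400 is $2,275; credit = $6,150 − $2,275 = $3,875.
Total: $540 + $2,897 + $3,875 = $7,312.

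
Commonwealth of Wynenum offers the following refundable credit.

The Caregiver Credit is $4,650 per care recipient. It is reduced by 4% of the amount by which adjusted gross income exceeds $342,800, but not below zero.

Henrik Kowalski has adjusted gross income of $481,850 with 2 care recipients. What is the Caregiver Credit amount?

Caregiver Credit: base = 2 × $4,650 = $9,300. 4% of the $139,050 excess over $342,800 is $5,562; credit = $9,300 − $5,562 = $3,738.

$3,738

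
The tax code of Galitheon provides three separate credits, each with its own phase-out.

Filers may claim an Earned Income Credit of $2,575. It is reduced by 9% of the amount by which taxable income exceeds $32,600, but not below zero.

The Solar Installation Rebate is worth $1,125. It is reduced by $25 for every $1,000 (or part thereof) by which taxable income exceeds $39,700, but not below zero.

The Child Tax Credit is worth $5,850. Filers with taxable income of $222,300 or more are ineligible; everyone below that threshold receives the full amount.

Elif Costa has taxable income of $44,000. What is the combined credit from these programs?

Earned Income Credit: 9% of the $11,400 excess over $32,600 is $1,026; credit = $2,575 − $1,026 = $1,549.
Solar Installation Rebate: income exceeds $39,700 by $4,300, which is 5 full-or-partial $1,000 increments; reduction = 5 × $25 = $125, leaving $1,000.
Child Tax Credit: $44,000 is below the $222,300 cutoff, so the full $5,850 applies.
Total: $1,549 + $1,000 + $5,850 = $8,399.

$8,399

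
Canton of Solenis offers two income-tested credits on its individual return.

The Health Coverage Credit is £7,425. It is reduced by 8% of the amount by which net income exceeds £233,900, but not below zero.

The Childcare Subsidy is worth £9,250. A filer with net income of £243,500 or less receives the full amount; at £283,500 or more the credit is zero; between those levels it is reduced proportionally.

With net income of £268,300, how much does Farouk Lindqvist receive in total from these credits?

£8,188

Health Coverage Credit: 8% of the £34,400 excess over £233,900 is £2,752; credit = £7,425 − £2,752 = £4,673.
Childcare Subsidy: £268,300 is £24,800 into a £40,000 phase-out range, leaving 15,200/40,000 of the credit: £9,250 × 15,200/40,000 = £3,515.
Total: £4,673 + £3,515 = £8,188.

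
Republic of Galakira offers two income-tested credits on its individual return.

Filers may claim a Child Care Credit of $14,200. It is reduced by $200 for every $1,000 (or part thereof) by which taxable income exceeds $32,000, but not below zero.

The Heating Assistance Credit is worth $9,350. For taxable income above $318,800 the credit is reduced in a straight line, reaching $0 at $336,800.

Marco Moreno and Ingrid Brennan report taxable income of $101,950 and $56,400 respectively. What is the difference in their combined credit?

Marco ($101,950): Child Care Credit: income exceeds $32,000 by $69,950, which is 70 full-or-partial $1,000 increments; reduction = 70 × $200 = $14,000, leaving $200. Heating Assistance Credit: $101,950 is at or below the $318,800 threshold, so the full $9,350 applies. total $200 + $9,350 = $9,550
Ingrid ($56,400): Child Care Credit: income exceeds $32,000 by $24,400, which is 25 full-or-partial $1,000 increments; reduction = 25 × $200 = $5,000, leaving $9,200. Heating Assistance Credit: $56,400 is at or below the $318,800 threshold, so the full $9,350 applies. total $9,200 + $9,350 = $18,550
Difference: |$9,550 − $18,550| = $9,000.

$9,000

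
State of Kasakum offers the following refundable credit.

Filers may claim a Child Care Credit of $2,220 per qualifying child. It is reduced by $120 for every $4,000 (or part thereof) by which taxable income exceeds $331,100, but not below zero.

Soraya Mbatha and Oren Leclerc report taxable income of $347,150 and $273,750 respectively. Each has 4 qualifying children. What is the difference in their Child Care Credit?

Soraya ($347,150): Child Care Credit: base = 4 × $2,220 = $8,880. income exceeds $331,100 by $16,050, which is 5 full-or-partial $4,000 increments; reduction = 5 × $120 = $600, leaving $8,280.
Oren ($273,750): Child Care Credit: base = 4 × $2,220 = $8,880. $273,750 is at or below the $331,100 threshold, so the full $8,880 applies.
Difference: |$8,280 − $8,880| = $600.

$600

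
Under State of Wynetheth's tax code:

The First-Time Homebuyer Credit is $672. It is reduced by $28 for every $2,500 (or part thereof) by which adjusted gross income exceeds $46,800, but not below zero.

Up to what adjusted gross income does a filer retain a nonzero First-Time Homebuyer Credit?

After 23 increments the reduction is 23 × $28 = $644, leaving $28; one more increment wipes it out. Increment 23 ends at excess 23 × $2,500 = $57,500, so the highest qualifying income is $46,800 + $57,500 = $104,300.

$104,300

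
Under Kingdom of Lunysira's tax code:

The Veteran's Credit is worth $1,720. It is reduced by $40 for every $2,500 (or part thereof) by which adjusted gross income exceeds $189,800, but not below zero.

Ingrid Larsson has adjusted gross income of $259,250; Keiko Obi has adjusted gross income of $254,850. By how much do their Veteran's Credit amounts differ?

Ingrid ($259,250): Veteran's Credit: income exceeds $189,800 by $69,450, which is 28 full-or-partial $2,500 increments; reduction = 28 × $40 = $1,120, leaving $600.
Keiko ($254,850): Veteran's Credit: income exceeds $189,800 by $65,050, which is 27 full-or-partial $2,500 increments; reduction = 27 × $40 = $1,080, leaving $640.
Difference: |$600 − $640| = $40.

$40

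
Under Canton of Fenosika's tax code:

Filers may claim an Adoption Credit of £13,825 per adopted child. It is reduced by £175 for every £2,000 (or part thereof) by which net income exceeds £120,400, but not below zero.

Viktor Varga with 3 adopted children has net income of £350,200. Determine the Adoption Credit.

£21,350

Adoption Credit: base = 3 × £13,825 = £41,475. income exceeds £120,400 by £229,800, which is 115 full-or-partial £2,000 increments; reduction = 115 × £175 = £20,125, leaving £21,350.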